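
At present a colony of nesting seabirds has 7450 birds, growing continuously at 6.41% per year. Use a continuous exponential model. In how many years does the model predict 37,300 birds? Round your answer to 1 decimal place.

t ≈ 25.1 years

37300 = 7450 · e^(0.0641·t)
t = ln(37300/7450) / 0.0641 = ln(5.00671) / 0.0641 = 1.61078 / 0.0641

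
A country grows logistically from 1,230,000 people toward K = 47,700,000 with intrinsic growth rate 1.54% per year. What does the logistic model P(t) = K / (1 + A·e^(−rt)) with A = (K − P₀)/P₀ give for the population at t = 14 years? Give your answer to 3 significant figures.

A = (47700000 − 1230000)/1230000 = 37.78049
P(14) = 47700000 / (1 + 37.78049·e^(−0.0154·14)) = 47700000 / (1 + 37.78049·0.806058)
= 47700000 / 31.45325 ≈ 1516536.37

≈ 1,520,000 people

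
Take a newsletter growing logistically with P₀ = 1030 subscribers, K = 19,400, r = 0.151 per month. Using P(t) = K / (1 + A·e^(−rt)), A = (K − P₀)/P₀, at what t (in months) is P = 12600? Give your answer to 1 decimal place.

A = (19400 − 1030)/1030 = 17.83495
12600 = 19400/(1 + 17.83495·e^(−0.151t)) → 1 + 17.83495·e^(−0.151t) = 1.53968
e^(−0.151t) = 0.03026 → t = ln(33.04712)/0.151 = 3.49793/0.151

t ≈ 23.2 months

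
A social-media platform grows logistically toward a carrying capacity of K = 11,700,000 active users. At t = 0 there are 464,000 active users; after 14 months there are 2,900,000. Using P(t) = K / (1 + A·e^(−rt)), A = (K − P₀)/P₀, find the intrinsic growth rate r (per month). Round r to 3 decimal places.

r ≈ 0.148 per month

A = (11700000 − 464000)/464000 = 24.21552
2900000 = 11700000/(1 + 24.21552·e^(−r·14)) → e^(−14r) = (4.03448 − 1)/24.21552 = 0.125311
r = −ln(0.125311)/14 = 2.07695/14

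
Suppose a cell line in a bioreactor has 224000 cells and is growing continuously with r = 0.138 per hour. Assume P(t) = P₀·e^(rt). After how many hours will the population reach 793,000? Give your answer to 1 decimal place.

793000 = 224000 · e^(0.138·t)
t = ln(793000/224000) / 0.138 = ln(3.54018) / 0.138 = 1.26418 / 0.138

t ≈ 9.2 hours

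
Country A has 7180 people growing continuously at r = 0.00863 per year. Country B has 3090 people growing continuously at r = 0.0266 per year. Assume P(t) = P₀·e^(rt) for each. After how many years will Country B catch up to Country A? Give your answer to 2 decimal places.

7180·e^(0.00863t) = 3090·e^(0.0266t)
7180/3090 = e^((0.0266 − 0.00863)t) → ln(2.32362) = 0.01797·t
t = 0.84313 / 0.01797

t ≈ 46.92 years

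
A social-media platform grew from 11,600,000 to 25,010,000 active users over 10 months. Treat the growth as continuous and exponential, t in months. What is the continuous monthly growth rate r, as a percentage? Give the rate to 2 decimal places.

25010000 = 11600000 · e^(r·10)
e^(10r) = 25010000/11600000 = 2.15603
r = ln(2.15603) / 10 = 0.76827 / 10

r ≈ 7.68% per month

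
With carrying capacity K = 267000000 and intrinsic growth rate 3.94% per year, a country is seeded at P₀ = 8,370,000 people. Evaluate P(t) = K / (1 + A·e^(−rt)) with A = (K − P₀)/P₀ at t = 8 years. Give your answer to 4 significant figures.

≈ 11,340,000 people

A = (267000000 − 8370000)/8370000 = 30.89964
P(8) = 267000000 / (1 + 30.89964·e^(−0.0394·8)) = 267000000 / (1 + 30.89964·0.729643)
= 267000000 / 23.54571 ≈ 11339647.7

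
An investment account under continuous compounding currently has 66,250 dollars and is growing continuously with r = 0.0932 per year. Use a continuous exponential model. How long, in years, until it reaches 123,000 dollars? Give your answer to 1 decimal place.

t ≈ 6.6 years

123000 = 66250 · e^(0.0932·t)
t = ln(123000/66250) / 0.0932 = ln(1.8566) / 0.0932 = 0.61875 / 0.0932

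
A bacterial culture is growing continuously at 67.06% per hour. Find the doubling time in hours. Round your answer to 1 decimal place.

doubling time = ln(2) / |r| = 0.69315 / 0.6706

doubling time ≈ 1.0 hours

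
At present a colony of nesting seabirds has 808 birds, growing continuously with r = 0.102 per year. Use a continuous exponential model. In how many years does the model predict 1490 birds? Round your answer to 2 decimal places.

1490 = 808 · e^(0.102·t)
t = ln(1490/808) / 0.102 = ln(1.84406) / 0.102 = 0.61197 / 0.102

t ≈ 6.00 years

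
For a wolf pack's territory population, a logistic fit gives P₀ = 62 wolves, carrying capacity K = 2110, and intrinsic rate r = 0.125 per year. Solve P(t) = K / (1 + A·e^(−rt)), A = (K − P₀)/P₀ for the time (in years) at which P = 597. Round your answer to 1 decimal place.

t ≈ 20.5 years

A = (2110 − 62)/62 = 33.03226
597 = 2110/(1 + 33.03226·e^(−0.125t)) → 1 + 33.03226·e^(−0.125t) = 3.53434
e^(−0.125t) = 0.076723 → t = ln(13.03388)/0.125 = 2.56755/0.125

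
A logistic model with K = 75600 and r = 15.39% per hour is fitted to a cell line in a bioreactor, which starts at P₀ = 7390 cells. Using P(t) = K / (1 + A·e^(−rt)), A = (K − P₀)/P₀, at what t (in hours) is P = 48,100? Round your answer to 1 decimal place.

A = (75600 − 7390)/7390 = 9.23004
48100 = 75600/(1 + 9.23004·e^(−0.1539t)) → 1 + 9.23004·e^(−0.1539t) = 1.57173
e^(−0.1539t) = 0.061942 → t = ln(16.14418)/0.1539 = 2.78156/0.1539

t ≈ 18.1 hours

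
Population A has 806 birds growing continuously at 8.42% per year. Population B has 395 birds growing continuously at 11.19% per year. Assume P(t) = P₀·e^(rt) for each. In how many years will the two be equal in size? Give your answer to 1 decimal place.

806·e^(0.0842t) = 395·e^(0.1119t)
806/395 = e^((0.1119 − 0.0842)t) → ln(2.04051) = 0.0277·t
t = 0.7132 / 0.0277

t ≈ 25.7 years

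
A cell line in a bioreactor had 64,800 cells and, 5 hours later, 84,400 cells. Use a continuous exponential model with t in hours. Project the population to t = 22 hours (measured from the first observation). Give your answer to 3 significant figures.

r = ln(84400/64800) / 5 ≈ 0.052852 per hour
P(22) = 64800 · e^(0.052852·22) = 64800 · 3.19872 ≈ 207277.3

≈ 207,000 cells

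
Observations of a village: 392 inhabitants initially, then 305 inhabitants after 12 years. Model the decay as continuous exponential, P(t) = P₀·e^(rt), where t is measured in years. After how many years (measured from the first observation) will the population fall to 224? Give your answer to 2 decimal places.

t ≈ 26.76 years

r = ln(305/392) / 12 ≈ -0.020913 per year
t = ln(224/392) / r = -0.55962 / -0.020913 ≈ 26.76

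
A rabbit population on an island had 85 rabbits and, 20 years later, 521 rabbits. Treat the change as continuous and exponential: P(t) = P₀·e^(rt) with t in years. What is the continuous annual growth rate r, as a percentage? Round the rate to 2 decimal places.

r ≈ 9.07% per year

521 = 85 · e^(r·20)
e^(20r) = 521/85 = 6.12941
r = ln(6.12941) / 20 = 1.8131 / 20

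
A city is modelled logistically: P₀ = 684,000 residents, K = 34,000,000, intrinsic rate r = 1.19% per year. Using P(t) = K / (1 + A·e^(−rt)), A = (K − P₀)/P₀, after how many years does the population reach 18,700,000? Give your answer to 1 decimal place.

t ≈ 343.4 years

A = (34000000 − 684000)/684000 = 48.7076
18700000 = 34000000/(1 + 48.7076·e^(−0.0119t)) → 1 + 48.7076·e^(−0.0119t) = 1.81818
e^(−0.0119t) = 0.016798 → t = ln(59.53151)/0.0119 = 4.08651/0.0119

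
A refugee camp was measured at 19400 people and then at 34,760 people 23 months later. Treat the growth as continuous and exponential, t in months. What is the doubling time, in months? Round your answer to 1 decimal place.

doubling time ≈ 27.3 months

r = ln(34760/19400) / 23 = ln(1.79175) / 23 ≈ 0.025356 per month
doubling time = ln 2 / |r| = 0.69315 / 0.025356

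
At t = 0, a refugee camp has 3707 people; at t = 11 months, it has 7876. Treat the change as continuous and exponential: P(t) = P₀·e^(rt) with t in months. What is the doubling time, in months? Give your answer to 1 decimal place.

r = ln(7876/3707) / 11 = ln(2.12463) / 11 ≈ 0.068509 per month
doubling time = ln 2 / |r| = 0.69315 / 0.068509

doubling time ≈ 10.1 months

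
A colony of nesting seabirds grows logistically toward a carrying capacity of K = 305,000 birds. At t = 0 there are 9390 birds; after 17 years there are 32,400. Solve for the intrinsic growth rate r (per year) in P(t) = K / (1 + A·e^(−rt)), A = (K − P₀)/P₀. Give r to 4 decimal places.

r ≈ 0.0776 per year

A = (305000 − 9390)/9390 = 31.48136
32400 = 305000/(1 + 31.48136·e^(−r·17)) → e^(−17r) = (9.41358 − 1)/31.48136 = 0.267256
r = −ln(0.267256)/17 = 1.31955/17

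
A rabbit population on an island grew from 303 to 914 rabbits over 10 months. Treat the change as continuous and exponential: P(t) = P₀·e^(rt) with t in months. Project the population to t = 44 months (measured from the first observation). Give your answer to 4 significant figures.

r = ln(914/303) / 10 ≈ 0.11041 per month
P(44) = 303 · e^(0.11041·44) = 303 · 128.7703 ≈ 39017.4

≈ 39,020 rabbits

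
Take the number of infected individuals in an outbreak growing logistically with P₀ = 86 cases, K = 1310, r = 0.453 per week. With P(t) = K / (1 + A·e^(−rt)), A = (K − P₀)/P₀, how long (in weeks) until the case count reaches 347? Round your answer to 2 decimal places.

t ≈ 3.61 weeks

A = (1310 − 86)/86 = 14.23256
347 = 1310/(1 + 14.23256·e^(−0.453t)) → 1 + 14.23256·e^(−0.453t) = 3.77522
e^(−0.453t) = 0.194991 → t = ln(5.12845)/0.453 = 1.6348/0.453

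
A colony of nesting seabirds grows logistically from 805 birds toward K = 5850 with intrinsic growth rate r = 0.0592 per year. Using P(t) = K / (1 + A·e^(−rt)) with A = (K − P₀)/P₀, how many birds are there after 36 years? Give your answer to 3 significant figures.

A = (5850 − 805)/805 = 6.26708
P(36) = 5850 / (1 + 6.26708·e^(−0.0592·36)) = 5850 / (1 + 6.26708·0.118695)
= 5850 / 1.74387 ≈ 3354.61

≈ 3,350 birds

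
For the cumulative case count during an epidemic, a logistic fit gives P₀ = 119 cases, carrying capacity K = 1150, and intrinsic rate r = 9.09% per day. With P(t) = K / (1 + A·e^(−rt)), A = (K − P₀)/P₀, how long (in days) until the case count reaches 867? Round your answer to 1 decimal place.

A = (1150 − 119)/119 = 8.66387
867 = 1150/(1 + 8.66387·e^(−0.0909t)) → 1 + 8.66387·e^(−0.0909t) = 1.32641
e^(−0.0909t) = 0.037675 → t = ln(26.54266)/0.0909 = 3.27875/0.0909

t ≈ 36.1 days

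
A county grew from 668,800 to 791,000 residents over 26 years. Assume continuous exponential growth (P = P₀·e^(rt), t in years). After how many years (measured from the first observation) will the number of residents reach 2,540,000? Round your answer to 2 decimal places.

t ≈ 206.75 years

r = ln(791000/668800) / 26 ≈ 0.006454 per year
t = ln(2540000/668800) / r = 1.33443 / 0.006454 ≈ 206.75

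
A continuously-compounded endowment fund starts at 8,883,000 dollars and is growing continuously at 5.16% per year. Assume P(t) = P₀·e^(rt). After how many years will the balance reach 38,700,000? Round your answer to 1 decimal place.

38700000 = 8883000 · e^(0.0516·t)
t = ln(38700000/8883000) / 0.0516 = ln(4.35664) / 0.0516 = 1.4717 / 0.0516

t ≈ 28.5 years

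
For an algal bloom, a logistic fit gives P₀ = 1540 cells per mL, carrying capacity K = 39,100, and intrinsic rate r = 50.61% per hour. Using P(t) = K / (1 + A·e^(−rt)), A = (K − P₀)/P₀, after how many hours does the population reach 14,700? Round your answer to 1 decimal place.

A = (39100 − 1540)/1540 = 24.38961
14700 = 39100/(1 + 24.38961·e^(−0.5061t)) → 1 + 24.38961·e^(−0.5061t) = 2.65986
e^(−0.5061t) = 0.068056 → t = ln(14.69374)/0.5061 = 2.68742/0.5061

t ≈ 5.3 hours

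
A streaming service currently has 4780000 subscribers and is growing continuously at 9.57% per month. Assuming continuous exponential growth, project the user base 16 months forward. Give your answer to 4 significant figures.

≈ 22,100,000 subscribers

P(16) = 4780000 · e^(0.0957·16) = 4780000 · e^(1.5312)
= 4780000 · 4.62372 ≈ 22101390.97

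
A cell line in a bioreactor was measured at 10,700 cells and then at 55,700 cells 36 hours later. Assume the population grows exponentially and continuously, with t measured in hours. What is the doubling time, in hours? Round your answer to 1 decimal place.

doubling time ≈ 15.1 hours

r = ln(55700/10700) / 36 = ln(5.20561) / 36 ≈ 0.045826 per hour
doubling time = ln 2 / |r| = 0.69315 / 0.045826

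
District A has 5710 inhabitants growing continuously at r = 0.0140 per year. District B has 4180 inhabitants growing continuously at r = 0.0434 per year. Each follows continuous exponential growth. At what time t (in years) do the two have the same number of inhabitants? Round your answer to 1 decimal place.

5710·e^(0.014t) = 4180·e^(0.0434t)
5710/4180 = e^((0.0434 − 0.014)t) → ln(1.36603) = 0.0294·t
t = 0.31191 / 0.0294

t ≈ 10.6 years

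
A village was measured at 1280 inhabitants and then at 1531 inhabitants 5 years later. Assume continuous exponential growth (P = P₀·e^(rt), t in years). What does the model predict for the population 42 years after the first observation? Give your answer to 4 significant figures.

r = ln(1531/1280) / 5 ≈ 0.035812 per year
P(42) = 1280 · e^(0.035812·42) = 1280 · 4.50016 ≈ 5760.2

≈ 5,760 inhabitants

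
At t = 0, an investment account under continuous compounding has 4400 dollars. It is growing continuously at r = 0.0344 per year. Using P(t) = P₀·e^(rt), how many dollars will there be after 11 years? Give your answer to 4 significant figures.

P(11) = 4400 · e^(0.0344·11) = 4400 · e^(0.3784)
= 4400 · 1.45995 ≈ 6423.77

≈ 6,424 dollars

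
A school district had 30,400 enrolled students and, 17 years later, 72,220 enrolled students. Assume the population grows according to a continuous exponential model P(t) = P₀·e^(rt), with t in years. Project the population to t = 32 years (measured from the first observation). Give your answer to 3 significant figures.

r = ln(72220/30400) / 17 ≈ 0.050898 per year
P(32) = 30400 · e^(0.050898·32) = 30400 · 5.09751 ≈ 154964.25

≈ 155,000 enrolled students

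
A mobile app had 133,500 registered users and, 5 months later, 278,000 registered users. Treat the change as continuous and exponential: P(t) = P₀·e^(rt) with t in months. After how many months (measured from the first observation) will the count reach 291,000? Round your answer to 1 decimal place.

r = ln(278000/133500) / 5 ≈ 0.146704 per month
t = ln(291000/133500) / r = 0.77922 / 0.146704 ≈ 5.312

t ≈ 5.3 months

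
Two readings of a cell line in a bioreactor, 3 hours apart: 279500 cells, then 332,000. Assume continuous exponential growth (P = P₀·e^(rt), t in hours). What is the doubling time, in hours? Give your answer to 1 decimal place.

doubling time ≈ 12.1 hours

r = ln(332000/279500) / 3 = ln(1.18784) / 3 ≈ 0.057378 per hour
doubling time = ln 2 / |r| = 0.69315 / 0.057378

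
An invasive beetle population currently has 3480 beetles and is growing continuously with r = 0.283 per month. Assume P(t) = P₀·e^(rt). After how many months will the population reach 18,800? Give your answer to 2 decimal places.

18800 = 3480 · e^(0.283·t)
t = ln(18800/3480) / 0.283 = ln(5.4023) / 0.283 = 1.68682 / 0.283

t ≈ 5.96 months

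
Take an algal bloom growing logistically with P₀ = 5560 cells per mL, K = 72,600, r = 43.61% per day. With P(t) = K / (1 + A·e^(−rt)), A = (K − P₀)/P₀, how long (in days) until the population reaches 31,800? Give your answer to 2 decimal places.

A = (72600 − 5560)/5560 = 12.05755
31800 = 72600/(1 + 12.05755·e^(−0.4361t)) → 1 + 12.05755·e^(−0.4361t) = 2.28302
e^(−0.4361t) = 0.106408 → t = ln(9.3978)/0.4361 = 2.24048/0.4361

t ≈ 5.14 days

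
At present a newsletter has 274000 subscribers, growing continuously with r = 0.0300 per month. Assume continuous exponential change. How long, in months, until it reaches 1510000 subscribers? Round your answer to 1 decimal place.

1510000 = 274000 · e^(0.03·t)
t = ln(1510000/274000) / 0.03 = ln(5.51095) / 0.03 = 1.70674 / 0.03

t ≈ 56.9 months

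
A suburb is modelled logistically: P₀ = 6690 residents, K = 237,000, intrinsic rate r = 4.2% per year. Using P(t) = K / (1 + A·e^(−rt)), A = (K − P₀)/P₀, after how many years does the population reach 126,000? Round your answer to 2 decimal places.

A = (237000 − 6690)/6690 = 34.42601
126000 = 237000/(1 + 34.42601·e^(−0.042t)) → 1 + 34.42601·e^(−0.042t) = 1.88095
e^(−0.042t) = 0.02559 → t = ln(39.07817)/0.042 = 3.66556/0.042

t ≈ 87.28 years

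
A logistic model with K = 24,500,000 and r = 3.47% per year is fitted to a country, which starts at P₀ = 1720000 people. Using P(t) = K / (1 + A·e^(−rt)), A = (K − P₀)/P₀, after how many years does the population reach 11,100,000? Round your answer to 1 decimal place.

A = (24500000 − 1720000)/1720000 = 13.24419
11100000 = 24500000/(1 + 13.24419·e^(−0.0347t)) → 1 + 13.24419·e^(−0.0347t) = 2.20721
e^(−0.0347t) = 0.09115 → t = ln(10.97093)/0.0347 = 2.39525/0.0347

t ≈ 69.0 years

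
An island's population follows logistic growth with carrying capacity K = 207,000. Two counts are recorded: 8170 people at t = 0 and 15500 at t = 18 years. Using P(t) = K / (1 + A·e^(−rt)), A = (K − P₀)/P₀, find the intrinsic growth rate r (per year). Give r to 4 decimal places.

r ≈ 0.0377 per year

A = (207000 − 8170)/8170 = 24.3366
15500 = 207000/(1 + 24.3366·e^(−r·18)) → e^(−18r) = (13.35484 − 1)/24.3366 = 0.507665
r = −ln(0.507665)/18 = 0.67793/18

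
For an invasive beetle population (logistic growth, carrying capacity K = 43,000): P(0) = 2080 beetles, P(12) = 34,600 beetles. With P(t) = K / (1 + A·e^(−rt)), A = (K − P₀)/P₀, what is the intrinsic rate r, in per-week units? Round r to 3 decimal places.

A = (43000 − 2080)/2080 = 19.67308
34600 = 43000/(1 + 19.67308·e^(−r·12)) → e^(−12r) = (1.24277 − 1)/19.67308 = 0.01234
r = −ln(0.01234)/12 = 4.39487/12

r ≈ 0.366 per week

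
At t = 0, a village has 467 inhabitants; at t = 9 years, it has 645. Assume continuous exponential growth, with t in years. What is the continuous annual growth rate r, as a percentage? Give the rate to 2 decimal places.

645 = 467 · e^(r·9)
e^(9r) = 645/467 = 1.38116
r = ln(1.38116) / 9 = 0.32292 / 9

r ≈ 3.59% per year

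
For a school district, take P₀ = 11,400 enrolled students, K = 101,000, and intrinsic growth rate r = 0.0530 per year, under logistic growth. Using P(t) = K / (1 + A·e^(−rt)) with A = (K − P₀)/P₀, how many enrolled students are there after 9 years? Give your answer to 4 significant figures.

A = (101000 − 11400)/11400 = 7.85965
P(9) = 101000 / (1 + 7.85965·e^(−0.053·9)) = 101000 / (1 + 7.85965·0.620643)
= 101000 / 5.87803 ≈ 17182.62

≈ 17,180 enrolled students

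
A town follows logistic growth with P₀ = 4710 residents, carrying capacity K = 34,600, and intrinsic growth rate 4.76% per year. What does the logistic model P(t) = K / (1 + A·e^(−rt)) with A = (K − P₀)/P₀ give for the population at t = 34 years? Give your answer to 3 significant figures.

≈ 15,300 residents

A = (34600 − 4710)/4710 = 6.34607
P(34) = 34600 / (1 + 6.34607·e^(−0.0476·34)) = 34600 / (1 + 6.34607·0.198216)
= 34600 / 2.25789 ≈ 15324.04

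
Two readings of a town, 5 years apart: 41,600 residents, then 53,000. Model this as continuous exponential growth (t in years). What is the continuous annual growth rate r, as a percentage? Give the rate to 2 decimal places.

53000 = 41600 · e^(r·5)
e^(5r) = 53000/41600 = 1.27404
r = ln(1.27404) / 5 = 0.24219 / 5

r ≈ 4.84% per year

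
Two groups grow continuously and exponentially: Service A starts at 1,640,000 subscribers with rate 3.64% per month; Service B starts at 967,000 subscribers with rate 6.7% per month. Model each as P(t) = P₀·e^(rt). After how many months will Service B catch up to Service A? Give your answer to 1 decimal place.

t ≈ 17.3 months

1640000·e^(0.0364t) = 967000·e^(0.067t)
1640000/967000 = e^((0.067 − 0.0364)t) → ln(1.69597) = 0.0306·t
t = 0.52825 / 0.0306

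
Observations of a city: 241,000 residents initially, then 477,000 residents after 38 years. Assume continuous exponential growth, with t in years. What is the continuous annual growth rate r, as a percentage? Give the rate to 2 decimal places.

477000 = 241000 · e^(r·38)
e^(38r) = 477000/241000 = 1.97925
r = ln(1.97925) / 38 = 0.68272 / 38

r ≈ 1.80% per year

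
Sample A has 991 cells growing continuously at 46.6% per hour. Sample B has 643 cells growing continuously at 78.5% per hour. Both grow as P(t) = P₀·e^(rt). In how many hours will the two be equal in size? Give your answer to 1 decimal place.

t ≈ 1.4 hours

991·e^(0.466t) = 643·e^(0.785t)
991/643 = e^((0.785 − 0.466)t) → ln(1.54121) = 0.319·t
t = 0.43257 / 0.319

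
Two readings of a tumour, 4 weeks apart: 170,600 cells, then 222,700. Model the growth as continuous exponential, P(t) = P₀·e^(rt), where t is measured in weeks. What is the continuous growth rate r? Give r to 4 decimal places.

r ≈ 0.0666 per week

222700 = 170600 · e^(r·4)
e^(4r) = 222700/170600 = 1.30539
r = ln(1.30539) / 4 = 0.2665 / 4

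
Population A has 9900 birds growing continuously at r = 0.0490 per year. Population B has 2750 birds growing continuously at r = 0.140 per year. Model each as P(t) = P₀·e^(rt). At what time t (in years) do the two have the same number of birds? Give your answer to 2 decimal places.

t ≈ 14.08 years

9900·e^(0.049t) = 2750·e^(0.14t)
9900/2750 = e^((0.14 − 0.049)t) → ln(3.6) = 0.091·t
t = 1.28093 / 0.091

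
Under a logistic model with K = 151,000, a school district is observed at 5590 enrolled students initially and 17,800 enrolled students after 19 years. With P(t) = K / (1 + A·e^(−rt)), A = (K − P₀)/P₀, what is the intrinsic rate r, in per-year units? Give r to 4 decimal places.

A = (151000 − 5590)/5590 = 26.01252
17800 = 151000/(1 + 26.01252·e^(−r·19)) → e^(−19r) = (8.48315 − 1)/26.01252 = 0.287675
r = −ln(0.287675)/19 = 1.24592/19

r ≈ 0.0656 per year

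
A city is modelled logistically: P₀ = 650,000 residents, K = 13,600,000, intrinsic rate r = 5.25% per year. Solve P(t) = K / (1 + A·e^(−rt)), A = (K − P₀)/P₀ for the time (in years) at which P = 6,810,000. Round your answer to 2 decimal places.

t ≈ 57.04 years

A = (13600000 − 650000)/650000 = 19.92308
6810000 = 13600000/(1 + 19.92308·e^(−0.0525t)) → 1 + 19.92308·e^(−0.0525t) = 1.99706
e^(−0.0525t) = 0.050046 → t = ln(19.98176)/0.0525 = 2.99482/0.0525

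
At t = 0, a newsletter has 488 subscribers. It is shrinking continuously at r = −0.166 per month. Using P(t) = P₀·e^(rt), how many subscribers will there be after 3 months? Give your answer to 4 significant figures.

≈ 296.6 subscribers

P(3) = 488 · e^(-0.166·3) = 488 · e^(-0.498)
= 488 · 0.60774 ≈ 296.58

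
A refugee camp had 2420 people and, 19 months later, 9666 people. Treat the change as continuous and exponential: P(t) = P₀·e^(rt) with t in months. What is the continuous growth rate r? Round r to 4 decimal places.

9666 = 2420 · e^(r·19)
e^(19r) = 9666/2420 = 3.99421
r = ln(3.99421) / 19 = 1.38485 / 19

r ≈ 0.0729 per month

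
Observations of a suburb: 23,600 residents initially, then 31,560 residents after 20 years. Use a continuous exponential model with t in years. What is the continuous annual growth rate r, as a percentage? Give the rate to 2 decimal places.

r ≈ 1.45% per year

31560 = 23600 · e^(r·20)
e^(20r) = 31560/23600 = 1.33729
r = ln(1.33729) / 20 = 0.29064 / 20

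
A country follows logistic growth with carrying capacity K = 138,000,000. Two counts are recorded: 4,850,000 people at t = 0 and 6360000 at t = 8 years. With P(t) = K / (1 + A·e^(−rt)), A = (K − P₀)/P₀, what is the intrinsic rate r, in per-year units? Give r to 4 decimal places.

A = (138000000 − 4850000)/4850000 = 27.45361
6360000 = 138000000/(1 + 27.45361·e^(−r·8)) → e^(−8r) = (21.69811 − 1)/27.45361 = 0.753931
r = −ln(0.753931)/8 = 0.28246/8

r ≈ 0.0353 per year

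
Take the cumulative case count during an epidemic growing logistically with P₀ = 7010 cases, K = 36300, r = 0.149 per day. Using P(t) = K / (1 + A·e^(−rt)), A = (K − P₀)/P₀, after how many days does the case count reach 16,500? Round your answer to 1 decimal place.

t ≈ 8.4 days

A = (36300 − 7010)/7010 = 4.17832
16500 = 36300/(1 + 4.17832·e^(−0.149t)) → 1 + 4.17832·e^(−0.149t) = 2.2
e^(−0.149t) = 0.287197 → t = ln(3.48193)/0.149 = 1.24759/0.149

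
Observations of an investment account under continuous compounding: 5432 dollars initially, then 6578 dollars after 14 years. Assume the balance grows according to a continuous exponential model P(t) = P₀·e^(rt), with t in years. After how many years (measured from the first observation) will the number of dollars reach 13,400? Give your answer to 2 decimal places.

r = ln(6578/5432) / 14 ≈ 0.013673 per year
t = ln(13400/5432) / r = 0.90295 / 0.013673 ≈ 66.038

t ≈ 66.04 years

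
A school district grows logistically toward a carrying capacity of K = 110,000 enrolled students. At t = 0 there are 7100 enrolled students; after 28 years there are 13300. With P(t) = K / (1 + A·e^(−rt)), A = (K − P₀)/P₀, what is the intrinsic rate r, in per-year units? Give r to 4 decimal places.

A = (110000 − 7100)/7100 = 14.49296
13300 = 110000/(1 + 14.49296·e^(−r·28)) → e^(−28r) = (8.27068 − 1)/14.49296 = 0.50167
r = −ln(0.50167)/28 = 0.68981/28

r ≈ 0.0246 per year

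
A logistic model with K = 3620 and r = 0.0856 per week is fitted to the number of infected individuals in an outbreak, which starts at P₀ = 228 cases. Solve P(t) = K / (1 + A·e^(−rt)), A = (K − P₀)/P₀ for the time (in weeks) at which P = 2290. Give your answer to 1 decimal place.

t ≈ 37.9 weeks

A = (3620 − 228)/228 = 14.87719
2290 = 3620/(1 + 14.87719·e^(−0.0856t)) → 1 + 14.87719·e^(−0.0856t) = 1.58079
e^(−0.0856t) = 0.039039 → t = ln(25.61562)/0.0856 = 3.2432/0.0856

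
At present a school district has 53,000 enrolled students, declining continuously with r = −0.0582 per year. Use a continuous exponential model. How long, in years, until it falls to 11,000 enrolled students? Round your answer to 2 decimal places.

11000 = 53000 · e^(-0.0582·t)
t = ln(11000/53000) / -0.0582 = ln(0.20755) / -0.0582 = -1.5724 / -0.0582

t ≈ 27.02 years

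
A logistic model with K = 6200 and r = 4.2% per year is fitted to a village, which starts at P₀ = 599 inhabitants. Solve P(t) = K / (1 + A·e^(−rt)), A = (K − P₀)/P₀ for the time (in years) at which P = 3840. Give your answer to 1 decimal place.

A = (6200 − 599)/599 = 9.35058
3840 = 6200/(1 + 9.35058·e^(−0.042t)) → 1 + 9.35058·e^(−0.042t) = 1.61458
e^(−0.042t) = 0.065727 → t = ln(15.21451)/0.042 = 2.72225/0.042

t ≈ 64.8 years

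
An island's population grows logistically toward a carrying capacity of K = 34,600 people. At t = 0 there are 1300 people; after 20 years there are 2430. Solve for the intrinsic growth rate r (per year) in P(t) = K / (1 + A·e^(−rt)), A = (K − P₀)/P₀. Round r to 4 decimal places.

A = (34600 − 1300)/1300 = 25.61538
2430 = 34600/(1 + 25.61538·e^(−r·20)) → e^(−20r) = (14.23868 − 1)/25.61538 = 0.516825
r = −ln(0.516825)/20 = 0.66005/20

r ≈ 0.0330 per year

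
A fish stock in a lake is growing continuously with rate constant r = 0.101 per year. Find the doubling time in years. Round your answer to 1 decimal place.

doubling time = ln(2) / |r| = 0.69315 / 0.101

doubling time ≈ 6.9 years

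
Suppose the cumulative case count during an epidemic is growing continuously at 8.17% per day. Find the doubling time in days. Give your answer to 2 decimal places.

doubling time = ln(2) / |r| = 0.69315 / 0.0817

doubling time ≈ 8.48 days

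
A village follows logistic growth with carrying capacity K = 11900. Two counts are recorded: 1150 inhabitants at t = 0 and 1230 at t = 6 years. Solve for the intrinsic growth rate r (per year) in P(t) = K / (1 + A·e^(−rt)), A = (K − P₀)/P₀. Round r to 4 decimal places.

A = (11900 − 1150)/1150 = 9.34783
1230 = 11900/(1 + 9.34783·e^(−r·6)) → e^(−6r) = (9.6748 − 1)/9.34783 = 0.928002
r = −ln(0.928002)/6 = 0.07472/6

r ≈ 0.0125 per year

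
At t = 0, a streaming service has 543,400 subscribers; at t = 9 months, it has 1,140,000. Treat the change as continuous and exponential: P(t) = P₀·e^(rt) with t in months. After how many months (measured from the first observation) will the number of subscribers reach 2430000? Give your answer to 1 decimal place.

t ≈ 18.2 months

r = ln(1140000/543400) / 9 ≈ 0.082326 per month
t = ln(2430000/543400) / r = 1.4978 / 0.082326 ≈ 18.193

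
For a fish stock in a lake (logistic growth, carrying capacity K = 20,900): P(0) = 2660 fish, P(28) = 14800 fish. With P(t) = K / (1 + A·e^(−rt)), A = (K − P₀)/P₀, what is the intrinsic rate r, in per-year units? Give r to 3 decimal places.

r ≈ 0.100 per year

A = (20900 − 2660)/2660 = 6.85714
14800 = 20900/(1 + 6.85714·e^(−r·28)) → e^(−28r) = (1.41216 − 1)/6.85714 = 0.060107
r = −ln(0.060107)/28 = 2.81163/28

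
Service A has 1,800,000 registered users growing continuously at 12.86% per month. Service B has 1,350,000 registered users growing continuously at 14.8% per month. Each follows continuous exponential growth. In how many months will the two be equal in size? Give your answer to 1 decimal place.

t ≈ 14.8 months

1800000·e^(0.1286t) = 1350000·e^(0.148t)
1800000/1350000 = e^((0.148 − 0.1286)t) → ln(1.33333) = 0.0194·t
t = 0.28768 / 0.0194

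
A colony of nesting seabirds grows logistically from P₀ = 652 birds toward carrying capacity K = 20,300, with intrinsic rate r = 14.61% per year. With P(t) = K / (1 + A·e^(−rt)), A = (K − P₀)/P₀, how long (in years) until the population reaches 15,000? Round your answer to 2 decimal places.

t ≈ 30.43 years

A = (20300 − 652)/652 = 30.13497
15000 = 20300/(1 + 30.13497·e^(−0.1461t)) → 1 + 30.13497·e^(−0.1461t) = 1.35333
e^(−0.1461t) = 0.011725 → t = ln(85.28765)/0.1461 = 4.44603/0.1461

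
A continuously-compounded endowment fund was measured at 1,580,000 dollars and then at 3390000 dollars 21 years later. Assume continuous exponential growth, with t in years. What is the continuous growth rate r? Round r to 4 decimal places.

3390000 = 1580000 · e^(r·21)
e^(21r) = 3390000/1580000 = 2.14557
r = ln(2.14557) / 21 = 0.76341 / 21

r ≈ 0.0364 per year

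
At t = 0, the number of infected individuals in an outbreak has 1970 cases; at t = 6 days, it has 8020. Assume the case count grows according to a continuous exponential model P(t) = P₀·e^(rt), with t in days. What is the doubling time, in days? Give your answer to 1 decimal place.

r = ln(8020/1970) / 6 = ln(4.07107) / 6 ≈ 0.233984 per day
doubling time = ln 2 / |r| = 0.69315 / 0.233984

doubling time ≈ 3.0 days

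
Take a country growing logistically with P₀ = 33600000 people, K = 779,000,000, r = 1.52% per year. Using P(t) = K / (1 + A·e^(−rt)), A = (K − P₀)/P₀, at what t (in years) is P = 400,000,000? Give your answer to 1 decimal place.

A = (779000000 − 33600000)/33600000 = 22.18452
400000000 = 779000000/(1 + 22.18452·e^(−0.0152t)) → 1 + 22.18452·e^(−0.0152t) = 1.9475
e^(−0.0152t) = 0.04271 → t = ln(23.41375)/0.0152 = 3.15332/0.0152

t ≈ 207.5 years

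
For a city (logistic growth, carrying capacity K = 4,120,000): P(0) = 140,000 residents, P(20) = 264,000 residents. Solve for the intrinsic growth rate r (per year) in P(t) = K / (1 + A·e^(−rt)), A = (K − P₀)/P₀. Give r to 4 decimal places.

A = (4120000 − 140000)/140000 = 28.42857
264000 = 4120000/(1 + 28.42857·e^(−r·20)) → e^(−20r) = (15.60606 − 1)/28.42857 = 0.513781
r = −ln(0.513781)/20 = 0.66596/20

r ≈ 0.0333 per year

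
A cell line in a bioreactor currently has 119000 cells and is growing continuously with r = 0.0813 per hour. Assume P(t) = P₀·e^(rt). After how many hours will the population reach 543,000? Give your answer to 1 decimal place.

543000 = 119000 · e^(0.0813·t)
t = ln(543000/119000) / 0.0813 = ln(4.56303) / 0.0813 = 1.51799 / 0.0813

t ≈ 18.7 hours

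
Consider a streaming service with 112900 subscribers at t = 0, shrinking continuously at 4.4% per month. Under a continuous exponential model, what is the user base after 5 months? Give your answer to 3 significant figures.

≈ 90,600 subscribers

P(5) = 112900 · e^(-0.044·5) = 112900 · e^(-0.22)
= 112900 · 0.80252 ≈ 90604.37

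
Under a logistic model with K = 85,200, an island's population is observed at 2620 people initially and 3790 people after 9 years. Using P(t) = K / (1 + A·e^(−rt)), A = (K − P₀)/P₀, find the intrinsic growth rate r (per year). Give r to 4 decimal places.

A = (85200 − 2620)/2620 = 31.51908
3790 = 85200/(1 + 31.51908·e^(−r·9)) → e^(−9r) = (22.48021 − 1)/31.51908 = 0.681499
r = −ln(0.681499)/9 = 0.38346/9

r ≈ 0.0426 per year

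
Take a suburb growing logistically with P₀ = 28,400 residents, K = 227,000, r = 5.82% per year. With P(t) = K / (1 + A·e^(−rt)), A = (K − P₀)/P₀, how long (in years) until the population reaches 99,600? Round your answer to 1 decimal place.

t ≈ 29.2 years

A = (227000 − 28400)/28400 = 6.99296
99600 = 227000/(1 + 6.99296·e^(−0.0582t)) → 1 + 6.99296·e^(−0.0582t) = 2.27912
e^(−0.0582t) = 0.182915 → t = ln(5.46702)/0.0582 = 1.69873/0.0582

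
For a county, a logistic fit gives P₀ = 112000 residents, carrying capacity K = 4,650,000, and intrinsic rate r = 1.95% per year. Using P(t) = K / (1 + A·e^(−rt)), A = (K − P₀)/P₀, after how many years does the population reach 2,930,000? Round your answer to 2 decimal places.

t ≈ 217.15 years

A = (4650000 − 112000)/112000 = 40.51786
2930000 = 4650000/(1 + 40.51786·e^(−0.0195t)) → 1 + 40.51786·e^(−0.0195t) = 1.58703
e^(−0.0195t) = 0.014488 → t = ln(69.0217)/0.0195 = 4.23442/0.0195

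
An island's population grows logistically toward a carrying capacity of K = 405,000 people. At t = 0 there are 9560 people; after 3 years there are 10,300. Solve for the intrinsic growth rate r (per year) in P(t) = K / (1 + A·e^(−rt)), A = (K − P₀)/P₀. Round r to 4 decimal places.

r ≈ 0.0255 per year

A = (405000 − 9560)/9560 = 41.36402
10300 = 405000/(1 + 41.36402·e^(−r·3)) → e^(−3r) = (39.32039 − 1)/41.36402 = 0.926418
r = −ln(0.926418)/3 = 0.07643/3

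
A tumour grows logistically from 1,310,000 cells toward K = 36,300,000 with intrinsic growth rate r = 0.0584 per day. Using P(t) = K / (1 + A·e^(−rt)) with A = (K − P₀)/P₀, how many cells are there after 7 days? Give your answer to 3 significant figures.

≈ 1,940,000 cells

A = (36300000 − 1310000)/1310000 = 26.70992
P(7) = 36300000 / (1 + 26.70992·e^(−0.0584·7)) = 36300000 / (1 + 26.70992·0.664447)
= 36300000 / 18.74733 ≈ 1936275.57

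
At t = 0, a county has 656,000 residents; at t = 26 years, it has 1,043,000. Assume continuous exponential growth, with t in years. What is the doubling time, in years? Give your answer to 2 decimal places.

r = ln(1043000/656000) / 26 = ln(1.58994) / 26 ≈ 0.017834 per year
doubling time = ln 2 / |r| = 0.69315 / 0.017834

doubling time ≈ 38.87 years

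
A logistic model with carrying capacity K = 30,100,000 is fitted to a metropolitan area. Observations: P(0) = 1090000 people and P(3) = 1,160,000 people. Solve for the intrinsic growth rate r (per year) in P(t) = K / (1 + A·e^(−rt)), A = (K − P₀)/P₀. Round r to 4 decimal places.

r ≈ 0.0216 per year

A = (30100000 − 1090000)/1090000 = 26.61468
1160000 = 30100000/(1 + 26.61468·e^(−r·3)) → e^(−3r) = (25.94828 − 1)/26.61468 = 0.937388
r = −ln(0.937388)/3 = 0.06466/3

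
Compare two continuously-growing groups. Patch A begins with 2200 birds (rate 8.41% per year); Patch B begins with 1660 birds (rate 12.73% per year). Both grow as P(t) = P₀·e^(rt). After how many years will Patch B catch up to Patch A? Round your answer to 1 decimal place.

2200·e^(0.0841t) = 1660·e^(0.1273t)
2200/1660 = e^((0.1273 − 0.0841)t) → ln(1.3253) = 0.0432·t
t = 0.28164 / 0.0432

t ≈ 6.5 years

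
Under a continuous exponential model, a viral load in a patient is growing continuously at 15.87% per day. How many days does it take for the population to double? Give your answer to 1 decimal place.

doubling time ≈ 4.4 days

doubling time = ln(2) / |r| = 0.69315 / 0.1587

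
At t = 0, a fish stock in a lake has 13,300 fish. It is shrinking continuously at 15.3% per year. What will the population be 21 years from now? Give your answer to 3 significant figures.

≈ 535 fish

P(21) = 13300 · e^(-0.153·21) = 13300 · e^(-3.213)
= 13300 · 0.04024 ≈ 535.14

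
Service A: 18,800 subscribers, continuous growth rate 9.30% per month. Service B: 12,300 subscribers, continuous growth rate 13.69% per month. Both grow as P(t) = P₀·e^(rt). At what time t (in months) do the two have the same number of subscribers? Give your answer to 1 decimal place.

18800·e^(0.093t) = 12300·e^(0.1369t)
18800/12300 = e^((0.1369 − 0.093)t) → ln(1.52846) = 0.0439·t
t = 0.42426 / 0.0439

t ≈ 9.7 months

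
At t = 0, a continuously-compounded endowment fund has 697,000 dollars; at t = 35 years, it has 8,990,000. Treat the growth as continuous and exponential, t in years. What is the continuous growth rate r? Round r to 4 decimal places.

r ≈ 0.0731 per year

8990000 = 697000 · e^(r·35)
e^(35r) = 8990000/697000 = 12.89813
r = ln(12.89813) / 35 = 2.55708 / 35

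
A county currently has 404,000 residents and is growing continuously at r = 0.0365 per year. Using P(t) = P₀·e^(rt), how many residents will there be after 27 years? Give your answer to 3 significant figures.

≈ 1,080,000 residents

P(27) = 404000 · e^(0.0365·27) = 404000 · e^(0.9855)
= 404000 · 2.67915 ≈ 1082377.05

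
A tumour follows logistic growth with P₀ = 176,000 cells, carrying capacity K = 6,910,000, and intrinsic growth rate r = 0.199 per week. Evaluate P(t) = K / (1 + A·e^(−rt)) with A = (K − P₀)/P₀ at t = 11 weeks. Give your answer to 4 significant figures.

≈ 1,307,000 cells

A = (6910000 − 176000)/176000 = 38.26136
P(11) = 6910000 / (1 + 38.26136·e^(−0.199·11)) = 6910000 / (1 + 38.26136·0.112029)
= 6910000 / 5.28637 ≈ 1307134.74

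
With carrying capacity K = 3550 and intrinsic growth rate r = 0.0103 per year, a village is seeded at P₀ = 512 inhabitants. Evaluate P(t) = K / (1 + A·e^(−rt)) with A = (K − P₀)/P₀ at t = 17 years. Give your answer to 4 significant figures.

A = (3550 − 512)/512 = 5.93359
P(17) = 3550 / (1 + 5.93359·e^(−0.0103·17)) = 3550 / (1 + 5.93359·0.839373)
= 3550 / 5.9805 ≈ 593.6

≈ 593.6 inhabitants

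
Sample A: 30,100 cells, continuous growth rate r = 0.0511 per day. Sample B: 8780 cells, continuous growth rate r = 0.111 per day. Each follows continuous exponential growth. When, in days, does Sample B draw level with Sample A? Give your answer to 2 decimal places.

t ≈ 20.57 days

30100·e^(0.0511t) = 8780·e^(0.111t)
30100/8780 = e^((0.111 − 0.0511)t) → ln(3.42825) = 0.0599·t
t = 1.23205 / 0.0599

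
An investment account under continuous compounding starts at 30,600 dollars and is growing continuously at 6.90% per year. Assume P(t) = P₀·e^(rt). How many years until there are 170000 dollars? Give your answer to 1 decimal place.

t ≈ 24.9 years

170000 = 30600 · e^(0.069·t)
t = ln(170000/30600) / 0.069 = ln(5.55556) / 0.069 = 1.7148 / 0.069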